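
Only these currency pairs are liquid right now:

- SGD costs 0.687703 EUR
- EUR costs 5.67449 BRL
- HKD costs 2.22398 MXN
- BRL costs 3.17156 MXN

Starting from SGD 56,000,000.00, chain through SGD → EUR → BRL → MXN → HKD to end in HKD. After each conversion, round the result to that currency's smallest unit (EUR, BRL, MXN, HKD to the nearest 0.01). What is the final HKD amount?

SGD 56,000,000.00 × 0.687703 = EUR 38,511,368.00
EUR 38,511,368.00 × 5.67449 = BRL 218,532,372.60
BRL 218,532,372.60 × 3.17156 = MXN 693,088,531.64
MXN 693,088,531.64 ÷ 2.22398 = HKD 311,643,329.36

HKD 311,643,329.36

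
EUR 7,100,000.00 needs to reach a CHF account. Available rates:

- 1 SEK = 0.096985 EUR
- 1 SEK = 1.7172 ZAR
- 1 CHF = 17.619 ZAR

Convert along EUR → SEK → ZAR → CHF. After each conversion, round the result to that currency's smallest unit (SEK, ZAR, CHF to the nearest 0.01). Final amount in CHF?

EUR 7,100,000.00 ÷ 0.096985 = SEK 73,207,196.99
SEK 73,207,196.99 × 1.7172 = ZAR 125,711,398.67
ZAR 125,711,398.67 ÷ 17.619 = CHF 7,134,990.56

CHF 7,134,990.56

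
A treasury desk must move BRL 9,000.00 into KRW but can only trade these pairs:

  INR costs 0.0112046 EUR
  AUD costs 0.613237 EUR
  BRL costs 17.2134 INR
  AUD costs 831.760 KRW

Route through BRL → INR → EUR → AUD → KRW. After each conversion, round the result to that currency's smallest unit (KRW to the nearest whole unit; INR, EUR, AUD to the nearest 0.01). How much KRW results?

KRW 2,354,372

BRL 9,000.00 × 17.2134 = INR 154,920.60
INR 154,920.60 × 0.0112046 = EUR 1,735.82
EUR 1,735.82 ÷ 0.613237 = AUD 2,830.59
AUD 2,830.59 × 831.760 = KRW 2,354,372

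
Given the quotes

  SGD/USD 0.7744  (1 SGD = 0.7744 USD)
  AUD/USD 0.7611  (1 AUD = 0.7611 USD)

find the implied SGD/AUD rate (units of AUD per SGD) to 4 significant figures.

1 SGD × 0.7744 = 0.7744 USD
0.7744 USD ÷ 0.7611 = 1.01747 AUD

SGD/AUD = 1.017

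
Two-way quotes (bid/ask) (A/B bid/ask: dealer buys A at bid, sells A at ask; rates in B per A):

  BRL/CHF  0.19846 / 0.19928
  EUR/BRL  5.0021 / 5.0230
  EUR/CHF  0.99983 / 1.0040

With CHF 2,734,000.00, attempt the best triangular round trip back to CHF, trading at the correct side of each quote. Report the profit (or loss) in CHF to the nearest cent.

Net result: CHF -3,150.41 (no profitable arbitrage after spreads)

Best loop CHF → BRL → EUR → CHF:
CHF 2,734,000.00 ÷ 0.19928 (buy BRL at ask) = BRL 13,719,389.80
BRL 13,719,389.80 ÷ 5.0230 (buy EUR at ask) = EUR 2,731,313.92
EUR 2,731,313.92 × 0.99983 (sell EUR at bid) = CHF 2,730,849.59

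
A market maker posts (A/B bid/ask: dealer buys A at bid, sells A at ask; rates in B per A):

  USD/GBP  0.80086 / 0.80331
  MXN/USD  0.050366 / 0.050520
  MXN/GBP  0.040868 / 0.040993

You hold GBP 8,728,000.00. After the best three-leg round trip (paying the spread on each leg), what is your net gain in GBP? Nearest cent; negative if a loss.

Best loop GBP → USD → MXN → GBP:
GBP 8,728,000.00 ÷ 0.80331 (buy USD at ask) = USD 10,865,045.87
USD 10,865,045.87 ÷ 0.050520 (buy MXN at ask) = MXN 215,064,249.26
MXN 215,064,249.26 × 0.040868 (sell MXN at bid) = GBP 8,789,245.74

Net profit: GBP 61,245.74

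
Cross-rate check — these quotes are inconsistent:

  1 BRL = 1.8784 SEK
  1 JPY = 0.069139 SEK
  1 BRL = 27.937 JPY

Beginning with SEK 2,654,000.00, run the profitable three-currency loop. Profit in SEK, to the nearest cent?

Profit: SEK 75,076.44

Profitable loop is SEK → BRL → JPY → SEK:
SEK 2,654,000.00 ÷ 1.8784 = BRL 1,412,904.60
BRL 1,412,904.60 × 27.937 = JPY 39,472,316
JPY 39,472,316 × 0.069139 = SEK 2,729,076.44
Profit = SEK 2,729,076.44 − SEK 2,654,000.00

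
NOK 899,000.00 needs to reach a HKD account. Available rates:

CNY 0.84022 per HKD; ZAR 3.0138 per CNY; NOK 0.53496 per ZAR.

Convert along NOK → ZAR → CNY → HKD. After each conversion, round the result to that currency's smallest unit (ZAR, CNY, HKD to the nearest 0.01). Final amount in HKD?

NOK 899,000.00 ÷ 0.53496 = ZAR 1,680,499.48
ZAR 1,680,499.48 ÷ 3.0138 = CNY 557,601.53
CNY 557,601.53 ÷ 0.84022 = HKD 663,637.54

HKD 663,637.54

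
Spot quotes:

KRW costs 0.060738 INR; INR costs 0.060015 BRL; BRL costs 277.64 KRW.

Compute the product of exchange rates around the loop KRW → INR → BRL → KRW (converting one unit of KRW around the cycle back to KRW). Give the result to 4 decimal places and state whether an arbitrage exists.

1.0121 (arbitrage exists)

Around KRW → INR → BRL → KRW: 1 × 0.060738 × 0.060015 × 277.64 = 1.012051
Product > 1; profitable direction is KRW → INR → BRL → KRW.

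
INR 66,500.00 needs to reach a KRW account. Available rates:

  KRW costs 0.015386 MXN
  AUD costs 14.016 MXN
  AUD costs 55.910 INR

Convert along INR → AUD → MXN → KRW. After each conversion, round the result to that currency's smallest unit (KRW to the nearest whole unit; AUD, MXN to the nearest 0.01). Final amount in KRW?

KRW 1,083,503

INR 66,500.00 ÷ 55.910 = AUD 1,189.41
AUD 1,189.41 × 14.016 = MXN 16,670.77
MXN 16,670.77 ÷ 0.015386 = KRW 1,083,503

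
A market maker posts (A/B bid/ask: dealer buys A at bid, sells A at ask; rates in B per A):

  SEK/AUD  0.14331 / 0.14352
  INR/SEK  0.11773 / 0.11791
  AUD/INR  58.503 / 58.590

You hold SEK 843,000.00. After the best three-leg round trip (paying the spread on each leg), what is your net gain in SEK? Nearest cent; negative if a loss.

Net profit: SEK 7,238.98

Best loop SEK → INR → AUD → SEK:
SEK 843,000.00 ÷ 0.11791 (buy INR at ask) = INR 7,149,520.82
INR 7,149,520.82 ÷ 58.590 (buy AUD at ask) = AUD 122,026.30
AUD 122,026.30 ÷ 0.14352 (buy SEK at ask) = SEK 850,238.98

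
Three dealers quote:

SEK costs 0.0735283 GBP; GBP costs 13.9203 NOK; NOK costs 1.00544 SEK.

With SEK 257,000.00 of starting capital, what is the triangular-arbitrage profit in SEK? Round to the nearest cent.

Profitable loop is SEK → GBP → NOK → SEK:
SEK 257,000.00 × 0.0735283 = GBP 18,896.77
GBP 18,896.77 × 13.9203 = NOK 263,048.75
NOK 263,048.75 × 1.00544 = SEK 264,479.74
Profit = SEK 264,479.74 − SEK 257,000.00

Profit: SEK 7,479.74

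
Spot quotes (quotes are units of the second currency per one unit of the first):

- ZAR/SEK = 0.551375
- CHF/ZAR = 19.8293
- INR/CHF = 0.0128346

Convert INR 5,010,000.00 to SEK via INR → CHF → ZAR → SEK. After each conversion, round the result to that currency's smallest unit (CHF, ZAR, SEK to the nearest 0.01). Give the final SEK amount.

SEK 703,031.11

INR 5,010,000.00 × 0.0128346 = CHF 64,301.35
CHF 64,301.35 × 19.8293 = ZAR 1,275,050.76
ZAR 1,275,050.76 × 0.551375 = SEK 703,031.11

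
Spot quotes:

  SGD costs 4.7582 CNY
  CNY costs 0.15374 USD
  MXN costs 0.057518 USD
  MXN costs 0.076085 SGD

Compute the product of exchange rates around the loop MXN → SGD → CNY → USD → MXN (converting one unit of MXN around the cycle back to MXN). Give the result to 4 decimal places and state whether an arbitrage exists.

0.9677 (arbitrage exists)

Around MXN → SGD → CNY → USD → MXN: 1 × 0.076085 × 4.7582 × 0.15374 ÷ 0.057518 = 0.967665
Product < 1; profitable direction is MXN → USD → CNY → SGD → MXN.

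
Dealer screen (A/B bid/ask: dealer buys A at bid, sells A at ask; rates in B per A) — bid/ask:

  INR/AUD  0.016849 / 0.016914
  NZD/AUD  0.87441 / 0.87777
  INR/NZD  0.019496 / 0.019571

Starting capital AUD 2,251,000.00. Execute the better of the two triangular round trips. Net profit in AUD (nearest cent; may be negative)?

Net profit: AUD 17,766.50

Best loop AUD → INR → NZD → AUD:
AUD 2,251,000.00 ÷ 0.016914 (buy INR at ask) = INR 133,085,018.33
INR 133,085,018.33 × 0.019496 (sell INR at bid) = NZD 2,594,625.52
NZD 2,594,625.52 × 0.87441 (sell NZD at bid) = AUD 2,268,766.50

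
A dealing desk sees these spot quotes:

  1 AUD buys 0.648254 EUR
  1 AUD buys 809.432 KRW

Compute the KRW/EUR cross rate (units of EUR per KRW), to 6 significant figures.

KRW/EUR = 0.000800875

1 KRW ÷ 809.432 = 0.00123543 AUD
0.00123543 AUD × 0.648254 = 0.000800875 EUR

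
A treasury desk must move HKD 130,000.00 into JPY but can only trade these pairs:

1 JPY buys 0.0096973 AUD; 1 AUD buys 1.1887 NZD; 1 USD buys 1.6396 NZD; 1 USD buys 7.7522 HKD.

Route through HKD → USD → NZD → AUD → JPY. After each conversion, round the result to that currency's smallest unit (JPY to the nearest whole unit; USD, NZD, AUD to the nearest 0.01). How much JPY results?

HKD 130,000.00 ÷ 7.7522 = USD 16,769.43
USD 16,769.43 × 1.6396 = NZD 27,495.16
NZD 27,495.16 ÷ 1.1887 = AUD 23,130.45
AUD 23,130.45 ÷ 0.0096973 = JPY 2,385,246

JPY 2,385,246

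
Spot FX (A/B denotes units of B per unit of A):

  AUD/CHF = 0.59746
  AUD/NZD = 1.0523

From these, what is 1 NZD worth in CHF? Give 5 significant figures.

1 NZD ÷ 1.0523 = 0.950299 AUD
0.950299 AUD × 0.59746 = 0.567766 CHF

NZD/CHF = 0.56777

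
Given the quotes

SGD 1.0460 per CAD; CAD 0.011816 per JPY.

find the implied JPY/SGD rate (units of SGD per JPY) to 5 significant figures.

1 JPY × 0.011816 = 0.011816 CAD
0.011816 CAD × 1.0460 = 0.0123595 SGD

JPY/SGD = 0.012360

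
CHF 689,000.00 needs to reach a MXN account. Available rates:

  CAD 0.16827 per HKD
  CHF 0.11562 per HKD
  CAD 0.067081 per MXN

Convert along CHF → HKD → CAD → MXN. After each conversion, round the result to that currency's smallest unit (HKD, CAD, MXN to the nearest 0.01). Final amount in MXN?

MXN 14,948,355.72

CHF 689,000.00 ÷ 0.11562 = HKD 5,959,176.61
HKD 5,959,176.61 × 0.16827 = CAD 1,002,750.65
CAD 1,002,750.65 ÷ 0.067081 = MXN 14,948,355.72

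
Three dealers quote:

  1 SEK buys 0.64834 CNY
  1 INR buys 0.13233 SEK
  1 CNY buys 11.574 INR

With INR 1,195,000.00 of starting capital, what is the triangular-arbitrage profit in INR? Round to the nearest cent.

Profitable loop is INR → CNY → SEK → INR:
INR 1,195,000.00 ÷ 11.574 = CNY 103,248.66
CNY 103,248.66 ÷ 0.64834 = SEK 159,250.80
SEK 159,250.80 ÷ 0.13233 = INR 1,203,436.83
Profit = INR 1,203,436.83 − INR 1,195,000.00

Profit: INR 8,436.83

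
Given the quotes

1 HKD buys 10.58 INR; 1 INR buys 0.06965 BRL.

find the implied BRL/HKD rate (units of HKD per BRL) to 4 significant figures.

1 BRL ÷ 0.06965 = 14.3575 INR
14.3575 INR ÷ 10.58 = 1.35704 HKD

BRL/HKD = 1.357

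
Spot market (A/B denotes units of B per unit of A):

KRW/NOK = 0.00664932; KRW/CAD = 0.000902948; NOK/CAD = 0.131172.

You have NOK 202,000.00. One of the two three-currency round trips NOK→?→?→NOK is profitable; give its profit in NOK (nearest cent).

Profitable loop is NOK → KRW → CAD → NOK:
NOK 202,000.00 ÷ 0.00664932 = KRW 30,379,046
KRW 30,379,046 × 0.000902948 = CAD 27,430.70
CAD 27,430.70 ÷ 0.131172 = NOK 209,120.08
Profit = NOK 209,120.08 − NOK 202,000.00

Profit: NOK 7,120.08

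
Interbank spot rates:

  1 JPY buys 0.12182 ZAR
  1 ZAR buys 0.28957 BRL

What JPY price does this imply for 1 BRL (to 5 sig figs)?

1 BRL ÷ 0.28957 = 3.4534 ZAR
3.4534 ZAR ÷ 0.12182 = 28.3484 JPY

BRL/JPY = 28.348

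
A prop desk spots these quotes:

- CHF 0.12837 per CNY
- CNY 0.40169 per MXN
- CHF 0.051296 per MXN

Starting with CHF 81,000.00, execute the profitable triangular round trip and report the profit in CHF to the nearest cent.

Profit: CHF 424.68

Profitable loop is CHF → MXN → CNY → CHF:
CHF 81,000.00 ÷ 0.051296 = MXN 1,579,070.49
MXN 1,579,070.49 × 0.40169 = CNY 634,296.83
CNY 634,296.83 × 0.12837 = CHF 81,424.68
Profit = CHF 81,424.68 − CHF 81,000.00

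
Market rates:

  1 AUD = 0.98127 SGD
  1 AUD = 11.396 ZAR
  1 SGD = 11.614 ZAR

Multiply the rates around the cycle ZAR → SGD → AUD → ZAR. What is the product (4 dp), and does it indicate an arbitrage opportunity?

1.0000 (no arbitrage)

Around ZAR → SGD → AUD → ZAR: 1 ÷ 11.614 ÷ 0.98127 × 11.396 = 0.999959
Product ≈ 1 (deviation 0.004%, within rounding noise).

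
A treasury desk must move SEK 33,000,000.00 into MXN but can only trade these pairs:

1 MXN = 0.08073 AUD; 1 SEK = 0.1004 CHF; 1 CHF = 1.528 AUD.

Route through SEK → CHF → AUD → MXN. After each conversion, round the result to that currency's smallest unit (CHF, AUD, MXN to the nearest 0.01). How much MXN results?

MXN 62,709,892.23

SEK 33,000,000.00 × 0.1004 = CHF 3,313,200.00
CHF 3,313,200.00 × 1.528 = AUD 5,062,569.60
AUD 5,062,569.60 ÷ 0.08073 = MXN 62,709,892.23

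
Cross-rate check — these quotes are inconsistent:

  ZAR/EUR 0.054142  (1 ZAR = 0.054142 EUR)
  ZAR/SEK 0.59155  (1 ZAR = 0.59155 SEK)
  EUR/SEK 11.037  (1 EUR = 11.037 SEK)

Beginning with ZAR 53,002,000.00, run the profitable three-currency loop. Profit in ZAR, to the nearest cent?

Profitable loop is ZAR → EUR → SEK → ZAR:
ZAR 53,002,000.00 × 0.054142 = EUR 2,869,634.28
EUR 2,869,634.28 × 11.037 = SEK 31,672,153.59
SEK 31,672,153.59 ÷ 0.59155 = ZAR 53,540,957.81
Profit = ZAR 53,540,957.81 − ZAR 53,002,000.00

Profit: ZAR 538,957.81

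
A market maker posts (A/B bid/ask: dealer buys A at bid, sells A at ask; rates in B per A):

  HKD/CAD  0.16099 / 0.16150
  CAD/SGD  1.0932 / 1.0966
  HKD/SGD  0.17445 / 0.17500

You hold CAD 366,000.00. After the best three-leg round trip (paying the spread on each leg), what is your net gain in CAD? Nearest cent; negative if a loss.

Net profit: CAD 2,079.44

Best loop CAD → SGD → HKD → CAD:
CAD 366,000.00 × 1.0932 (sell CAD at bid) = SGD 400,111.20
SGD 400,111.20 ÷ 0.17500 (buy HKD at ask) = HKD 2,286,349.71
HKD 2,286,349.71 × 0.16099 (sell HKD at bid) = CAD 368,079.44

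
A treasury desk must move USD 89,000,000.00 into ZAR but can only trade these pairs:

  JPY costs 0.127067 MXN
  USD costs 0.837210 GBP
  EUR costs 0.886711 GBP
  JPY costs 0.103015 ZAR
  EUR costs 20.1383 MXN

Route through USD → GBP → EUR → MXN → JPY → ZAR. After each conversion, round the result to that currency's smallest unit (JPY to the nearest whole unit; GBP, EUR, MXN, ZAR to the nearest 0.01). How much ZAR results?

ZAR 1,371,932,720.84

USD 89,000,000.00 × 0.837210 = GBP 74,511,690.00
GBP 74,511,690.00 ÷ 0.886711 = EUR 84,031,539.02
EUR 84,031,539.02 × 20.1383 = MXN 1,692,252,342.25
MXN 1,692,252,342.25 ÷ 0.127067 = JPY 13,317,795,669
JPY 13,317,795,669 × 0.103015 = ZAR 1,371,932,720.84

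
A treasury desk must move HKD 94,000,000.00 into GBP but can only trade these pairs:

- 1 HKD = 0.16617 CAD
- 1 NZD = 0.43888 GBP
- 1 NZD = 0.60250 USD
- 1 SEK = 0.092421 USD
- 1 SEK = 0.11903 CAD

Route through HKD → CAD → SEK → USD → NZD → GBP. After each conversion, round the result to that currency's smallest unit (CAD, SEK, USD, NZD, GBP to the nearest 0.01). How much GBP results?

GBP 8,834,529.85

HKD 94,000,000.00 × 0.16617 = CAD 15,619,980.00
CAD 15,619,980.00 ÷ 0.11903 = SEK 131,227,253.63
SEK 131,227,253.63 × 0.092421 = USD 12,128,154.01
USD 12,128,154.01 ÷ 0.60250 = NZD 20,129,716.20
NZD 20,129,716.20 × 0.43888 = GBP 8,834,529.85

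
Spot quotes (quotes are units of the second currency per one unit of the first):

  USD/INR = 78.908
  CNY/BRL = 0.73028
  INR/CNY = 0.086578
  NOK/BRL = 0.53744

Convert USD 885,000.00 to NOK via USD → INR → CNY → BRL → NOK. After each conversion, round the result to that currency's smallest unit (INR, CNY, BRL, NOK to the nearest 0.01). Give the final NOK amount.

USD 885,000.00 × 78.908 = INR 69,833,580.00
INR 69,833,580.00 × 0.086578 = CNY 6,046,051.69
CNY 6,046,051.69 × 0.73028 = BRL 4,415,310.63
BRL 4,415,310.63 ÷ 0.53744 = NOK 8,215,448.48

NOK 8,215,448.48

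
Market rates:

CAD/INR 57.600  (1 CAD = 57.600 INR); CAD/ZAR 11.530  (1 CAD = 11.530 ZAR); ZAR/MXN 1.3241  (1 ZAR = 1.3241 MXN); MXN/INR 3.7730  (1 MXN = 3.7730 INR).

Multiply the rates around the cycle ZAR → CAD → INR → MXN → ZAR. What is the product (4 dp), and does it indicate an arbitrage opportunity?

Around ZAR → CAD → INR → MXN → ZAR: 1 ÷ 11.530 × 57.600 ÷ 3.7730 ÷ 1.3241 = 0.999967
Product ≈ 1 (deviation 0.003%, within rounding noise).

1.0000 (no arbitrage)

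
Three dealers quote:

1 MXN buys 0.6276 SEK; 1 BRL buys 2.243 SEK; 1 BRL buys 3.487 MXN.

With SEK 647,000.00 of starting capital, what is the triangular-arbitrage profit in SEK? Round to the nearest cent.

Profitable loop is SEK → MXN → BRL → SEK:
SEK 647,000.00 ÷ 0.6276 = MXN 1,030,911.41
MXN 1,030,911.41 ÷ 3.487 = BRL 295,644.22
BRL 295,644.22 × 2.243 = SEK 663,129.99
Profit = SEK 663,129.99 − SEK 647,000.00

Profit: SEK 16,129.99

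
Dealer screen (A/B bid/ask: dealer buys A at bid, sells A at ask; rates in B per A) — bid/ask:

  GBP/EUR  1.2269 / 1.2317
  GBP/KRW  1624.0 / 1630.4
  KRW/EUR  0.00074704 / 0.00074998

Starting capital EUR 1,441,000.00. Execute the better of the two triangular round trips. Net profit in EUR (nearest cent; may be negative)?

Best loop EUR → KRW → GBP → EUR:
EUR 1,441,000.00 ÷ 0.00074998 (buy KRW at ask) = KRW 1,921,384,570
KRW 1,921,384,570 ÷ 1630.4 (buy GBP at ask) = GBP 1,178,474.34
GBP 1,178,474.34 × 1.2269 (sell GBP at bid) = EUR 1,445,870.17

Net profit: EUR 4,870.17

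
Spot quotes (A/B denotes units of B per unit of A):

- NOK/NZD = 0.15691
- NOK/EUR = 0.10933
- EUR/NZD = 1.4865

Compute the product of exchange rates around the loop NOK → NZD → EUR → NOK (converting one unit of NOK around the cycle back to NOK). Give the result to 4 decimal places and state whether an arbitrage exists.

Around NOK → NZD → EUR → NOK: 1 × 0.15691 ÷ 1.4865 ÷ 0.10933 = 0.965487
Product < 1; profitable direction is NOK → EUR → NZD → NOK.

0.9655 (arbitrage exists)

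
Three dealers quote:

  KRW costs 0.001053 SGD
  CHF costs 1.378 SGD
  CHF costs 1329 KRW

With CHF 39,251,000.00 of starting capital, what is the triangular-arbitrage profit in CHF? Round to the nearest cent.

Profit: CHF 610,612.25

Profitable loop is CHF → KRW → SGD → CHF:
CHF 39,251,000.00 × 1329 = KRW 52,164,579,000
KRW 52,164,579,000 × 0.001053 = SGD 54,929,301.69
SGD 54,929,301.69 ÷ 1.378 = CHF 39,861,612.25
Profit = CHF 39,861,612.25 − CHF 39,251,000.00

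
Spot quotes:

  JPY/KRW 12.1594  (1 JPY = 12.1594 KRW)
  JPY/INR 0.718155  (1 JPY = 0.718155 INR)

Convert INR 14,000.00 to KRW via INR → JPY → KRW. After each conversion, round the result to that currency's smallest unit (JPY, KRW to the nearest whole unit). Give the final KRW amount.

KRW 237,035

INR 14,000.00 ÷ 0.718155 = JPY 19,494
JPY 19,494 × 12.1594 = KRW 237,035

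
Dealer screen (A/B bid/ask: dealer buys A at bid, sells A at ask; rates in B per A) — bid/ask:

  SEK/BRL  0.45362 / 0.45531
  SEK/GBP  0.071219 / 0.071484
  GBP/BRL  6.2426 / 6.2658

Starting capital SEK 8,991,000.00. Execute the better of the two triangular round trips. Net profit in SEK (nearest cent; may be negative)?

Best loop SEK → BRL → GBP → SEK:
SEK 8,991,000.00 × 0.45362 (sell SEK at bid) = BRL 4,078,497.42
BRL 4,078,497.42 ÷ 6.2658 (buy GBP at ask) = GBP 650,914.08
GBP 650,914.08 ÷ 0.071484 (buy SEK at ask) = SEK 9,105,731.02

Net profit: SEK 114,731.02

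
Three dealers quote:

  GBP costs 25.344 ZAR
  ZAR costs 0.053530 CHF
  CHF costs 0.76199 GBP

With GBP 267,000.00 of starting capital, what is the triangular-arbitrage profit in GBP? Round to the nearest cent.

Profit: GBP 9,015.16

Profitable loop is GBP → ZAR → CHF → GBP:
GBP 267,000.00 × 25.344 = ZAR 6,766,848.00
ZAR 6,766,848.00 × 0.053530 = CHF 362,229.37
CHF 362,229.37 × 0.76199 = GBP 276,015.16
Profit = GBP 276,015.16 − GBP 267,000.00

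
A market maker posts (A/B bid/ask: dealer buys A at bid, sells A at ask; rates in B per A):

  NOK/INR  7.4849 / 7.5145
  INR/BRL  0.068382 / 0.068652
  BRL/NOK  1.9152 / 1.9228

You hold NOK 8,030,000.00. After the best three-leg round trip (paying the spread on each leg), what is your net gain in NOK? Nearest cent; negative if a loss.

Best loop NOK → BRL → INR → NOK:
NOK 8,030,000.00 ÷ 1.9228 (buy BRL at ask) = BRL 4,176,201.37
BRL 4,176,201.37 ÷ 0.068652 (buy INR at ask) = INR 60,831,459.72
INR 60,831,459.72 ÷ 7.5145 (buy NOK at ask) = NOK 8,095,210.56

Net profit: NOK 65,210.56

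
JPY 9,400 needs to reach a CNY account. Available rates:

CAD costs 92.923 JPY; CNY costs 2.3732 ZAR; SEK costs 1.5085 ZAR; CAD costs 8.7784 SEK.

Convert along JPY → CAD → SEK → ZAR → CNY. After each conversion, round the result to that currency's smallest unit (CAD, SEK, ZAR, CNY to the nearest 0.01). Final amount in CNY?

JPY 9,400 ÷ 92.923 = CAD 101.16
CAD 101.16 × 8.7784 = SEK 888.02
SEK 888.02 × 1.5085 = ZAR 1,339.58
ZAR 1,339.58 ÷ 2.3732 = CNY 564.46

CNY 564.46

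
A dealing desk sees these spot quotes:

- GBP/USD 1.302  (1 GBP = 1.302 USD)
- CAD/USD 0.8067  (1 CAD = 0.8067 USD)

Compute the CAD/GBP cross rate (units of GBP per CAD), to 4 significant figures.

1 CAD × 0.8067 = 0.8067 USD
0.8067 USD ÷ 1.302 = 0.619585 GBP

CAD/GBP = 0.6196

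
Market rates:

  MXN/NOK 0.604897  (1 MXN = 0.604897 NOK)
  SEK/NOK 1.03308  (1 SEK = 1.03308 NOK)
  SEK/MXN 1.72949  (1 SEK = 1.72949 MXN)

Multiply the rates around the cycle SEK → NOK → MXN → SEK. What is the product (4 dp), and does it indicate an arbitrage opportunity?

0.9875 (arbitrage exists)

Around SEK → NOK → MXN → SEK: 1 × 1.03308 ÷ 0.604897 ÷ 1.72949 = 0.987494
Product < 1; profitable direction is SEK → MXN → NOK → SEK.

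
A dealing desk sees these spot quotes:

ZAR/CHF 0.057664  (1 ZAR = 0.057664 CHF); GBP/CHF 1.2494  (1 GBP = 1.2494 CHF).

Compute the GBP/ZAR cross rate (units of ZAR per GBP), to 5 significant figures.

GBP/ZAR = 21.667

1 GBP × 1.2494 = 1.2494 CHF
1.2494 CHF ÷ 0.057664 = 21.6669 ZAR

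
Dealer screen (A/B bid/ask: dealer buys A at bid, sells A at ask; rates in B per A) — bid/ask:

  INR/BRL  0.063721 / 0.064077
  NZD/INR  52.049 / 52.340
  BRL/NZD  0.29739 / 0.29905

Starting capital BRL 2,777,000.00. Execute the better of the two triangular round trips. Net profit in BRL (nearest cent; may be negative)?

Best loop BRL → INR → NZD → BRL:
BRL 2,777,000.00 ÷ 0.064077 (buy INR at ask) = INR 43,338,483.39
INR 43,338,483.39 ÷ 52.340 (buy NZD at ask) = NZD 828,018.41
NZD 828,018.41 ÷ 0.29905 (buy BRL at ask) = BRL 2,768,829.31

Net result: BRL -8,170.69 (no profitable arbitrage after spreads)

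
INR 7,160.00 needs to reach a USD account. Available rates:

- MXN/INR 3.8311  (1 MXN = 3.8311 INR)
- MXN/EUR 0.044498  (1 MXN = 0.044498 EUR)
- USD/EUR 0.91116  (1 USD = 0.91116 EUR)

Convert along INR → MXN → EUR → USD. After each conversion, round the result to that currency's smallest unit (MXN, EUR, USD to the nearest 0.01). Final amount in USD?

INR 7,160.00 ÷ 3.8311 = MXN 1,868.91
MXN 1,868.91 × 0.044498 = EUR 83.16
EUR 83.16 ÷ 0.91116 = USD 91.27

USD 91.27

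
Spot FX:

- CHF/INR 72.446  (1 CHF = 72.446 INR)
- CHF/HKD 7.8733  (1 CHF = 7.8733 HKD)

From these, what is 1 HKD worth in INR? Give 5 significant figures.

HKD/INR = 9.2015

1 HKD ÷ 7.8733 = 0.127012 CHF
0.127012 CHF × 72.446 = 9.20148 INR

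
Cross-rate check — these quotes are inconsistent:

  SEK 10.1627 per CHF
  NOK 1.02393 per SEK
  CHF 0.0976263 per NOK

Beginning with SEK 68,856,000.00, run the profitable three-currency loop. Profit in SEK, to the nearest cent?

Profit: SEK 1,094,044.16

Profitable loop is SEK → NOK → CHF → SEK:
SEK 68,856,000.00 × 1.02393 = NOK 70,503,724.08
NOK 70,503,724.08 × 0.0976263 = CHF 6,883,017.72
CHF 6,883,017.72 × 10.1627 = SEK 69,950,044.16
Profit = SEK 69,950,044.16 − SEK 68,856,000.00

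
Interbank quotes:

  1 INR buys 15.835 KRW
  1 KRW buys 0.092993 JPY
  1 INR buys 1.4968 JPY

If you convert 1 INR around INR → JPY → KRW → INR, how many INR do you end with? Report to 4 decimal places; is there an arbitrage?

Around INR → JPY → KRW → INR: 1 × 1.4968 ÷ 0.092993 ÷ 15.835 = 1.016472
Product > 1; profitable direction is INR → JPY → KRW → INR.

1.0165 (arbitrage exists)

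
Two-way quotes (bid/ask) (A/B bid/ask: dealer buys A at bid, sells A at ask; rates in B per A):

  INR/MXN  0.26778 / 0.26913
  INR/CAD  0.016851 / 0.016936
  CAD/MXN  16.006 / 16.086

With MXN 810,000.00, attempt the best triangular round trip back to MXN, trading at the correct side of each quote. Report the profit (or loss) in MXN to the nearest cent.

Best loop MXN → INR → CAD → MXN:
MXN 810,000.00 ÷ 0.26913 (buy INR at ask) = INR 3,009,697.92
INR 3,009,697.92 × 0.016851 (sell INR at bid) = CAD 50,716.42
CAD 50,716.42 × 16.006 (sell CAD at bid) = MXN 811,767.01

Net profit: MXN 1,767.01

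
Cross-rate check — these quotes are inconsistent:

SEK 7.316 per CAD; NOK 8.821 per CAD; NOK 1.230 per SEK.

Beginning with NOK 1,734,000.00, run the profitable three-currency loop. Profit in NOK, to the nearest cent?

Profitable loop is NOK → CAD → SEK → NOK:
NOK 1,734,000.00 ÷ 8.821 = CAD 196,576.35
CAD 196,576.35 × 7.316 = SEK 1,438,152.59
SEK 1,438,152.59 × 1.230 = NOK 1,768,927.69
Profit = NOK 1,768,927.69 − NOK 1,734,000.00

Profit: NOK 34,927.69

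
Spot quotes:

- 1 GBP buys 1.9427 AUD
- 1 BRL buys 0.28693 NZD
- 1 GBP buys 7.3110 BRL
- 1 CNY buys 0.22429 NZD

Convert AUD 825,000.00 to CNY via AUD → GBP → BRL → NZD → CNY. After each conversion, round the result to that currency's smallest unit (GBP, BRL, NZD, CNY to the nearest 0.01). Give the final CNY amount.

CNY 3,971,833.52

AUD 825,000.00 ÷ 1.9427 = GBP 424,666.70
GBP 424,666.70 × 7.3110 = BRL 3,104,738.24
BRL 3,104,738.24 × 0.28693 = NZD 890,842.54
NZD 890,842.54 ÷ 0.22429 = CNY 3,971,833.52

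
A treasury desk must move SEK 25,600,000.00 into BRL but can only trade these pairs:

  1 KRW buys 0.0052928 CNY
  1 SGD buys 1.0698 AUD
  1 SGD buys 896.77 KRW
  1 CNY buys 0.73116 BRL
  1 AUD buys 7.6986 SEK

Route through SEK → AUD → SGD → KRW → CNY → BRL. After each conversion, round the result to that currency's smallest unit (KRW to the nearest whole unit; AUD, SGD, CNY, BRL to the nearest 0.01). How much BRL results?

BRL 10,787,097.29

SEK 25,600,000.00 ÷ 7.6986 = AUD 3,325,279.92
AUD 3,325,279.92 ÷ 1.0698 = SGD 3,108,319.24
SGD 3,108,319.24 × 896.77 = KRW 2,787,447,445
KRW 2,787,447,445 × 0.0052928 = CNY 14,753,401.84
CNY 14,753,401.84 × 0.73116 = BRL 10,787,097.29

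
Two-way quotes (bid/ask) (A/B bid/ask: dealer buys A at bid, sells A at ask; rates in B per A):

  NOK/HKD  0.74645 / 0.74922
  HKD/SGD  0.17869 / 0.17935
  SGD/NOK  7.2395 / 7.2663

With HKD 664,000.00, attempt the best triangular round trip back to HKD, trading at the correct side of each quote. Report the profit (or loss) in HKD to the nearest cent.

Net profit: HKD 16,054.96

Best loop HKD → NOK → SGD → HKD:
HKD 664,000.00 ÷ 0.74922 (buy NOK at ask) = NOK 886,255.04
NOK 886,255.04 ÷ 7.2663 (buy SGD at ask) = SGD 121,967.86
SGD 121,967.86 ÷ 0.17935 (buy HKD at ask) = HKD 680,054.96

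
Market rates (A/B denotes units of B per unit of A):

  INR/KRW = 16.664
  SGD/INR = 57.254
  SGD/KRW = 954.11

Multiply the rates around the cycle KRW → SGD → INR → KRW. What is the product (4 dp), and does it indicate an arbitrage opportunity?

Around KRW → SGD → INR → KRW: 1 ÷ 954.11 × 57.254 × 16.664 = 0.999969
Product ≈ 1 (deviation 0.003%, within rounding noise).

1.0000 (no arbitrage)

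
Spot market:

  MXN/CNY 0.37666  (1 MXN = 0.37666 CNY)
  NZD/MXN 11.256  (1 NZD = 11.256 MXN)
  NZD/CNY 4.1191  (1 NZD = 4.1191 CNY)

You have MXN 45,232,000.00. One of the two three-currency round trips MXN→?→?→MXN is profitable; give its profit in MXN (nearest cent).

Profitable loop is MXN → CNY → NZD → MXN:
MXN 45,232,000.00 × 0.37666 = CNY 17,037,085.12
CNY 17,037,085.12 ÷ 4.1191 = NZD 4,136,118.36
NZD 4,136,118.36 × 11.256 = MXN 46,556,148.21
Profit = MXN 46,556,148.21 − MXN 45,232,000.00

Profit: MXN 1,324,148.21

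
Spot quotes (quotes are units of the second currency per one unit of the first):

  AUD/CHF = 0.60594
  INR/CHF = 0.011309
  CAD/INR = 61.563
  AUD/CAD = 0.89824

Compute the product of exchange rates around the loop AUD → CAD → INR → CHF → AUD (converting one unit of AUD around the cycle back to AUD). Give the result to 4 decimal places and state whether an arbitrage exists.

Around AUD → CAD → INR → CHF → AUD: 1 × 0.89824 × 61.563 × 0.011309 ÷ 0.60594 = 1.032064
Product > 1; profitable direction is AUD → CAD → INR → CHF → AUD.

1.0321 (arbitrage exists)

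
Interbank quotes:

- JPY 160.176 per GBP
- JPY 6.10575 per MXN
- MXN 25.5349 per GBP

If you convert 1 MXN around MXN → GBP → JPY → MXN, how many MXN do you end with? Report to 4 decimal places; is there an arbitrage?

1.0274 (arbitrage exists)

Around MXN → GBP → JPY → MXN: 1 ÷ 25.5349 × 160.176 ÷ 6.10575 = 1.027364
Product > 1; profitable direction is MXN → GBP → JPY → MXN.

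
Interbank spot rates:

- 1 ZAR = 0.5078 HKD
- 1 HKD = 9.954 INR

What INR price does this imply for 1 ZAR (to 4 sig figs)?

1 ZAR × 0.5078 = 0.5078 HKD
0.5078 HKD × 9.954 = 5.05464 INR

ZAR/INR = 5.055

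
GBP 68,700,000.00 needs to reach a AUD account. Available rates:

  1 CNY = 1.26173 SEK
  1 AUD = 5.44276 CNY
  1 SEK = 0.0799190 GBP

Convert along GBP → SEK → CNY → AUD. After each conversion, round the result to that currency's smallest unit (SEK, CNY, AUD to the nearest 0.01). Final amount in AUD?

AUD 125,176,003.65

GBP 68,700,000.00 ÷ 0.0799190 = SEK 859,620,365.62
SEK 859,620,365.62 ÷ 1.26173 = CNY 681,302,945.65
CNY 681,302,945.65 ÷ 5.44276 = AUD 125,176,003.65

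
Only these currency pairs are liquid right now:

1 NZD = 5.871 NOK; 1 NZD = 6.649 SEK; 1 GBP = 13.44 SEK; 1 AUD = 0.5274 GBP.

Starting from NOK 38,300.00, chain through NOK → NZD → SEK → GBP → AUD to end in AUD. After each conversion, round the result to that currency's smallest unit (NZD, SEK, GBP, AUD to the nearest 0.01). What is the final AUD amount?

AUD 6,119.32

NOK 38,300.00 ÷ 5.871 = NZD 6,523.59
NZD 6,523.59 × 6.649 = SEK 43,375.35
SEK 43,375.35 ÷ 13.44 = GBP 3,227.33
GBP 3,227.33 ÷ 0.5274 = AUD 6,119.32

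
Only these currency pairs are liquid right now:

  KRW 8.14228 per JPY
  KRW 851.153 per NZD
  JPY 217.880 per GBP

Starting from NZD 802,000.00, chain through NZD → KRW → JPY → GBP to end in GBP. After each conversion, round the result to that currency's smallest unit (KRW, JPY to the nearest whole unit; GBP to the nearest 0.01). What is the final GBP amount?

GBP 384,785.41

NZD 802,000.00 × 851.153 = KRW 682,624,706
KRW 682,624,706 ÷ 8.14228 = JPY 83,837,046
JPY 83,837,046 ÷ 217.880 = GBP 384,785.41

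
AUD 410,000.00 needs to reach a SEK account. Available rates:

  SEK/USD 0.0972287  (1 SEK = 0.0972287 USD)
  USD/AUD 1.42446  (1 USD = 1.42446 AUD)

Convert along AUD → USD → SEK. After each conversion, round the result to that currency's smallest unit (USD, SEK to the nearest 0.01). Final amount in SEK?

AUD 410,000.00 ÷ 1.42446 = USD 287,828.37
USD 287,828.37 ÷ 0.0972287 = SEK 2,960,323.14

SEK 2,960,323.14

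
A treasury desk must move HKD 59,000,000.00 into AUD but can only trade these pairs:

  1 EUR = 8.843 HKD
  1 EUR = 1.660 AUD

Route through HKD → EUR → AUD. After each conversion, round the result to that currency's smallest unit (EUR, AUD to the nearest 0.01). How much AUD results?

AUD 11,075,426.89

HKD 59,000,000.00 ÷ 8.843 = EUR 6,671,943.91
EUR 6,671,943.91 × 1.660 = AUD 11,075,426.89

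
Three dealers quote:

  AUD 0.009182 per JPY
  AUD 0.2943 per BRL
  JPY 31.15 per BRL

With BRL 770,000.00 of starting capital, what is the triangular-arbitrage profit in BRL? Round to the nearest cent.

Profit: BRL 22,292.69

Profitable loop is BRL → AUD → JPY → BRL:
BRL 770,000.00 × 0.2943 = AUD 226,611.00
AUD 226,611.00 ÷ 0.009182 = JPY 24,679,917
JPY 24,679,917 ÷ 31.15 = BRL 792,292.69
Profit = BRL 792,292.69 − BRL 770,000.00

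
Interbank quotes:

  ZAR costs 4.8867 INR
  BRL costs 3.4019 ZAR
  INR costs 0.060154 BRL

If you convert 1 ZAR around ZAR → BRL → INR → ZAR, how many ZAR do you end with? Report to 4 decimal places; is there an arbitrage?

Around ZAR → BRL → INR → ZAR: 1 ÷ 3.4019 ÷ 0.060154 ÷ 4.8867 = 0.999996
Product ≈ 1 (deviation 0.000%, within rounding noise).

1.0000 (no arbitrage)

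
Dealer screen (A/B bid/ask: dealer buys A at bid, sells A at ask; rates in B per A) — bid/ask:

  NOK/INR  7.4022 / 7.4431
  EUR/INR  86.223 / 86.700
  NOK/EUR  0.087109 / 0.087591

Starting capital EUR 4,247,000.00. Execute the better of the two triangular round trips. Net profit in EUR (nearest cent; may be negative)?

Best loop EUR → INR → NOK → EUR:
EUR 4,247,000.00 × 86.223 (sell EUR at bid) = INR 366,189,081.00
INR 366,189,081.00 ÷ 7.4431 (buy NOK at ask) = NOK 49,198,463.14
NOK 49,198,463.14 × 0.087109 (sell NOK at bid) = EUR 4,285,628.93

Net profit: EUR 38,628.93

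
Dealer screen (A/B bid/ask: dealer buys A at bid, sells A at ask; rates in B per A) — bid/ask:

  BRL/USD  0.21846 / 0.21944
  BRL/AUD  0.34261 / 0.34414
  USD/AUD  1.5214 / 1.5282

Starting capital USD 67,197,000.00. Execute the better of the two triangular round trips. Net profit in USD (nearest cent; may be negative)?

Net profit: USD 1,455,116.28

Best loop USD → BRL → AUD → USD:
USD 67,197,000.00 ÷ 0.21944 (buy BRL at ask) = BRL 306,220,379.15
BRL 306,220,379.15 × 0.34261 (sell BRL at bid) = AUD 104,914,164.10
AUD 104,914,164.10 ÷ 1.5282 (buy USD at ask) = USD 68,652,116.28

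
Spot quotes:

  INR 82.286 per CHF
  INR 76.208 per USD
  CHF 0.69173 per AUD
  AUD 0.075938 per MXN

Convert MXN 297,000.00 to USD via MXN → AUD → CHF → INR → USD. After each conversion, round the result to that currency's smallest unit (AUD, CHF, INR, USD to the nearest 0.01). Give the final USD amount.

MXN 297,000.00 × 0.075938 = AUD 22,553.59
AUD 22,553.59 × 0.69173 = CHF 15,600.99
CHF 15,600.99 × 82.286 = INR 1,283,743.06
INR 1,283,743.06 ÷ 76.208 = USD 16,845.25

USD 16,845.25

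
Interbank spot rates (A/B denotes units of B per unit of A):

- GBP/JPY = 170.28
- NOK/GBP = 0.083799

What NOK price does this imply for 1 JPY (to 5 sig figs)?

1 JPY ÷ 170.28 = 0.00587268 GBP
0.00587268 GBP ÷ 0.083799 = 0.0700806 NOK

JPY/NOK = 0.070081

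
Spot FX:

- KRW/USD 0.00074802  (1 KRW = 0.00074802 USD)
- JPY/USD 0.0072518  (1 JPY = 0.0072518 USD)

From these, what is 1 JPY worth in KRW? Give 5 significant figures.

JPY/KRW = 9.6947

1 JPY × 0.0072518 = 0.0072518 USD
0.0072518 USD ÷ 0.00074802 = 9.69466 KRW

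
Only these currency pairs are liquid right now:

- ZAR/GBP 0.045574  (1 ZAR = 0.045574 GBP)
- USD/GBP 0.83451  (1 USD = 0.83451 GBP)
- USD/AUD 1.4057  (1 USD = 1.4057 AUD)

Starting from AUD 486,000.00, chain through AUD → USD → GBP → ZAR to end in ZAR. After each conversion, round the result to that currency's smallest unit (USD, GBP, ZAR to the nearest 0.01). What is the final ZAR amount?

AUD 486,000.00 ÷ 1.4057 = USD 345,735.22
USD 345,735.22 × 0.83451 = GBP 288,519.50
GBP 288,519.50 ÷ 0.045574 = ZAR 6,330,791.68

ZAR 6,330,791.68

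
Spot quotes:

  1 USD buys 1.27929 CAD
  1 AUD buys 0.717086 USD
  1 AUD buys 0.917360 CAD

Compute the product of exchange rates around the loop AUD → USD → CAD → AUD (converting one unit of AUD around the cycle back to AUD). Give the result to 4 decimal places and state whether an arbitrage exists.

1.0000 (no arbitrage)

Around AUD → USD → CAD → AUD: 1 × 0.717086 × 1.27929 ÷ 0.917360 = 1.000001
Product ≈ 1 (deviation 0.000%, within rounding noise).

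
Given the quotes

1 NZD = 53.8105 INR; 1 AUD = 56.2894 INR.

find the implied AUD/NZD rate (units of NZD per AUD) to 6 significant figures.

1 AUD × 56.2894 = 56.2894 INR
56.2894 INR ÷ 53.8105 = 1.04607 NZD

AUD/NZD = 1.04607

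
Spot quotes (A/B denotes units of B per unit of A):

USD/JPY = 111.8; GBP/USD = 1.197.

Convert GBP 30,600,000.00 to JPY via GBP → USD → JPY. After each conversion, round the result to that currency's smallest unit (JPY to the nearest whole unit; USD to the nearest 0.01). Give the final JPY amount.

JPY 4,095,032,760

GBP 30,600,000.00 × 1.197 = USD 36,628,200.00
USD 36,628,200.00 × 111.8 = JPY 4,095,032,760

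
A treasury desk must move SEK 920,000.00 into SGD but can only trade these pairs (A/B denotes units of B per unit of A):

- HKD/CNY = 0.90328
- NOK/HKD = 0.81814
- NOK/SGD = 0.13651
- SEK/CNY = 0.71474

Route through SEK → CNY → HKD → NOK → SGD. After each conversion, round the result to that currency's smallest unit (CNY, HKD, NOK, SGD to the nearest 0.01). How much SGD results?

SEK 920,000.00 × 0.71474 = CNY 657,560.80
CNY 657,560.80 ÷ 0.90328 = HKD 727,970.06
HKD 727,970.06 ÷ 0.81814 = NOK 889,786.66
NOK 889,786.66 × 0.13651 = SGD 121,464.78

SGD 121,464.78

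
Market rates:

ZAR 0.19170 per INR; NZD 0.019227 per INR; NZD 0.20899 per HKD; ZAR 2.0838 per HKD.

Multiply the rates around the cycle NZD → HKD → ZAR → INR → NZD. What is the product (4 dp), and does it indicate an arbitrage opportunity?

1.0000 (no arbitrage)

Around NZD → HKD → ZAR → INR → NZD: 1 ÷ 0.20899 × 2.0838 ÷ 0.19170 × 0.019227 = 1.000046
Product ≈ 1 (deviation 0.005%, within rounding noise).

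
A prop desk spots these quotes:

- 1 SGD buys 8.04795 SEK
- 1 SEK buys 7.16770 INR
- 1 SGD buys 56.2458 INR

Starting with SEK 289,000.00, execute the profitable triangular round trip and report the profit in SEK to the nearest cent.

Profit: SEK 7,396.34

Profitable loop is SEK → INR → SGD → SEK:
SEK 289,000.00 × 7.16770 = INR 2,071,465.30
INR 2,071,465.30 ÷ 56.2458 = SGD 36,828.80
SGD 36,828.80 × 8.04795 = SEK 296,396.34
Profit = SEK 296,396.34 − SEK 289,000.00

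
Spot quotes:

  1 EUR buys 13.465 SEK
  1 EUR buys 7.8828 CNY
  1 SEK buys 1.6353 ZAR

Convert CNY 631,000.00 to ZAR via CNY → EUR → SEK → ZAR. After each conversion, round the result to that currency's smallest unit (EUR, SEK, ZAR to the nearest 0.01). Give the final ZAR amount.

ZAR 1,762,595.48

CNY 631,000.00 ÷ 7.8828 = EUR 80,047.70
EUR 80,047.70 × 13.465 = SEK 1,077,842.28
SEK 1,077,842.28 × 1.6353 = ZAR 1,762,595.48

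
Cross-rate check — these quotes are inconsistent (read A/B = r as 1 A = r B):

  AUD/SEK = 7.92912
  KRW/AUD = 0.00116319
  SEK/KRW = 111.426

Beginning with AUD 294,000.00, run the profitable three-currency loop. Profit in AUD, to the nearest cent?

Profit: AUD 8,140.90

Profitable loop is AUD → SEK → KRW → AUD:
AUD 294,000.00 × 7.92912 = SEK 2,331,161.28
SEK 2,331,161.28 × 111.426 = KRW 259,751,977
KRW 259,751,977 × 0.00116319 = AUD 302,140.90
Profit = AUD 302,140.90 − AUD 294,000.00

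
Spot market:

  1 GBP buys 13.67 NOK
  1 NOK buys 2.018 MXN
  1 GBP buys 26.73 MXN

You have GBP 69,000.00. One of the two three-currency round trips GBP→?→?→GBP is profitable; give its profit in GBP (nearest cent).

Profitable loop is GBP → NOK → MXN → GBP:
GBP 69,000.00 × 13.67 = NOK 943,230.00
NOK 943,230.00 × 2.018 = MXN 1,903,438.14
MXN 1,903,438.14 ÷ 26.73 = GBP 71,209.81
Profit = GBP 71,209.81 − GBP 69,000.00

Profit: GBP 2,209.81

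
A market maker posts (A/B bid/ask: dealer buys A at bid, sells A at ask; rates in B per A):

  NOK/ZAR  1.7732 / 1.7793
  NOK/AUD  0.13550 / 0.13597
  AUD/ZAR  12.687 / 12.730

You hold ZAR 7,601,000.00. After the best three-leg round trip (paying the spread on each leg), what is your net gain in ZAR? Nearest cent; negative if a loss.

Net profit: ZAR 185,762.95

Best loop ZAR → AUD → NOK → ZAR:
ZAR 7,601,000.00 ÷ 12.730 (buy AUD at ask) = AUD 597,093.48
AUD 597,093.48 ÷ 0.13597 (buy NOK at ask) = NOK 4,391,361.92
NOK 4,391,361.92 × 1.7732 (sell NOK at bid) = ZAR 7,786,762.95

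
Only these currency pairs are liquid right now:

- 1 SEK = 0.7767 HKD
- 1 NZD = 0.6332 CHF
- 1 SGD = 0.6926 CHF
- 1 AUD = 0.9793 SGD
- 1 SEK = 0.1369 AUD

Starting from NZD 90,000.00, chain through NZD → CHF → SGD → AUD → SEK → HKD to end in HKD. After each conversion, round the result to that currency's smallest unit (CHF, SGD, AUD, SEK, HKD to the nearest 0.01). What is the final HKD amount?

HKD 476,688.88

NZD 90,000.00 × 0.6332 = CHF 56,988.00
CHF 56,988.00 ÷ 0.6926 = SGD 82,281.26
SGD 82,281.26 ÷ 0.9793 = AUD 84,020.48
AUD 84,020.48 ÷ 0.1369 = SEK 613,736.16
SEK 613,736.16 × 0.7767 = HKD 476,688.88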